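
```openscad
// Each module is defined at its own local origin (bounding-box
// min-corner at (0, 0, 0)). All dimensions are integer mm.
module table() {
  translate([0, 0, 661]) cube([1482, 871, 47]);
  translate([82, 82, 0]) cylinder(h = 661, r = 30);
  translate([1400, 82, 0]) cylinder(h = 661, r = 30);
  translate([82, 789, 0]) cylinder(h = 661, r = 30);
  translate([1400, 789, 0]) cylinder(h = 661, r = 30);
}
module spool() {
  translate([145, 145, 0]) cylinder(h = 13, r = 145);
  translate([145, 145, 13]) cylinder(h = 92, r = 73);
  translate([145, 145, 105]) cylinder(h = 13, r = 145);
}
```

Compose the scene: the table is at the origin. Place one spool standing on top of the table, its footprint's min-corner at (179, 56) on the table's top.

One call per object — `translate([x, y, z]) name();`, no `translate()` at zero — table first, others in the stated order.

table();
translate([179, 56, 708]) spool();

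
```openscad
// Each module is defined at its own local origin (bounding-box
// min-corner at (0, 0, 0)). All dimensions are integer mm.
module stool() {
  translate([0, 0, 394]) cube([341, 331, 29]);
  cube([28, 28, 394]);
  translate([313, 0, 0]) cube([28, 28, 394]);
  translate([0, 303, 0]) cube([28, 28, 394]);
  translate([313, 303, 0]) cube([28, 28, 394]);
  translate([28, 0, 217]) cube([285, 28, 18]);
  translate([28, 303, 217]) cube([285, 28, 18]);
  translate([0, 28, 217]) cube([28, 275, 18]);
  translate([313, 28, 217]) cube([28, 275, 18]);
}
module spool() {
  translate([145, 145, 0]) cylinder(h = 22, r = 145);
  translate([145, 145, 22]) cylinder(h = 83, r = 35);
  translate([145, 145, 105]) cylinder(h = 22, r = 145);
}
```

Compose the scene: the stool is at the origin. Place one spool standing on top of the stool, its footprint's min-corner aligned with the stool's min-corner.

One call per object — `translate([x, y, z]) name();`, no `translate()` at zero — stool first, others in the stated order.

stool();
translate([0, 0, 423]) spool();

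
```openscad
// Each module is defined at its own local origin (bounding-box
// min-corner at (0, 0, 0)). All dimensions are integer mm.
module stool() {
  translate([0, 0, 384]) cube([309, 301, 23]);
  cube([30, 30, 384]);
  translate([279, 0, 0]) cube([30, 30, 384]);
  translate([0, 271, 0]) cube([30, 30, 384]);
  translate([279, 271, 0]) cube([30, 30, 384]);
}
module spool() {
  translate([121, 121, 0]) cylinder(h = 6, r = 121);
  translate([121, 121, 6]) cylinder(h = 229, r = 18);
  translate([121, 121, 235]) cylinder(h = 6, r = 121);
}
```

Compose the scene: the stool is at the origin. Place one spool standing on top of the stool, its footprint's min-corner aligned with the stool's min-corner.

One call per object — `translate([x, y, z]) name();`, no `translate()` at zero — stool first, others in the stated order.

stool();
translate([0, 0, 407]) spool();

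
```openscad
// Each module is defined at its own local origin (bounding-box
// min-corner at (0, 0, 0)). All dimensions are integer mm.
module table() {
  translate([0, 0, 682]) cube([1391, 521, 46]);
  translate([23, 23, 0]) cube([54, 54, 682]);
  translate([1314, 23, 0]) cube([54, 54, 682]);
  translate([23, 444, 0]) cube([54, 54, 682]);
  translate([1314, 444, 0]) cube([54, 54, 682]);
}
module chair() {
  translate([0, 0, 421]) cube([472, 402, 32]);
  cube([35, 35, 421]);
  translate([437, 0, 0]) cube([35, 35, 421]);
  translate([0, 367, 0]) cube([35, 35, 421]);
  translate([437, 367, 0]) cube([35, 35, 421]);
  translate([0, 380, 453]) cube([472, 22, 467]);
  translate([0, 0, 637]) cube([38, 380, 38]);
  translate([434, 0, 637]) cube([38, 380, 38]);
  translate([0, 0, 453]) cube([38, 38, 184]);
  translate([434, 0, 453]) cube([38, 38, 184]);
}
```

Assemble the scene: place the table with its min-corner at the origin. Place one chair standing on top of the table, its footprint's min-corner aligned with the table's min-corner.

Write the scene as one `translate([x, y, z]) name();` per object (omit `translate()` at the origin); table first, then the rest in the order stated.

table();
translate([0, 0, 728]) chair();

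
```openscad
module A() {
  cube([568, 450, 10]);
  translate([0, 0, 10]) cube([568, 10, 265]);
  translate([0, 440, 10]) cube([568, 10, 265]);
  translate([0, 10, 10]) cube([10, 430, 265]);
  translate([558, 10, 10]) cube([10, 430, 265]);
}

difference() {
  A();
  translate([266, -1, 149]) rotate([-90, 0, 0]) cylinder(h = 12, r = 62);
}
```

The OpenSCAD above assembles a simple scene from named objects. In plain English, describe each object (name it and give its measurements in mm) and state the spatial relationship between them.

A is an open storage box with external size 568×450×275 mm and wall thickness 10 mm (the base is also 10 mm thick). The base covers the whole footprint; the four walls stand on the base, with the y-facing walls full-width and the x-facing walls fitting between their inner faces.

The open box has a circular hole of radius 62 mm through its front wall, centred at (x = 266, z = 149).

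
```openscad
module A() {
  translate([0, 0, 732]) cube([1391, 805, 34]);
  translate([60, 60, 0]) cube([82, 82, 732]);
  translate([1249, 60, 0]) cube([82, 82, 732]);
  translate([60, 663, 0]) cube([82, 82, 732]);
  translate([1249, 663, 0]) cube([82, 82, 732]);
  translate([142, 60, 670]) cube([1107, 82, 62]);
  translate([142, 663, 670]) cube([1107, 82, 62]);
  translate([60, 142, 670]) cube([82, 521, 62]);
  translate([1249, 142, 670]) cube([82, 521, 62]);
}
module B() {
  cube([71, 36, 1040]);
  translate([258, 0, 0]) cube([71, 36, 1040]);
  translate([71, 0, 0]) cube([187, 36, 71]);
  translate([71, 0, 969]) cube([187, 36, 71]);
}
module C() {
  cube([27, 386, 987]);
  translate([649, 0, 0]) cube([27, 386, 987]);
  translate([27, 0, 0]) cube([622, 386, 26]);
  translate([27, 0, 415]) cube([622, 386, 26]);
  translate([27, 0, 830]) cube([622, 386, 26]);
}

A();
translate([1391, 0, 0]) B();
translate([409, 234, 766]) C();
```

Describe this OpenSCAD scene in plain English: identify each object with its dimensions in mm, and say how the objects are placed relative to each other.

A is a table: top 1391 mm (x) × 805 mm (y), 34 mm thick, upper face at z = 766 mm, on four 82×82 mm square legs, each inset 60 mm from the nearest pair of top edges, running from z = 0 to the bottom of the top. Four apron rails, 82 mm thick and 62 mm tall, run between adjacent legs with their top edges flush with the underside of the top and their outer faces flush with the legs' outer faces.

B is a picture frame with a 187×898 mm rectangular opening (x by z) and a uniform 71 mm border on every side. Frame depth is 36 mm along y. It is built from two vertical stiles running the full outside height and two horizontal rails spanning the gap between the stiles.

C is an open bookshelf. Two side panels, each 27 mm thick, 386 mm deep and 987 mm tall, stand 676 mm apart (outside-to-outside). Between them sit 3 shelves, each 26 mm thick and 386 mm deep, spanning the full gap between the sides. The bottom shelf rests on the floor (its underside at z = 0) and the clear gap between one shelf's top and the next shelf's underside is 389 mm.

The picture frame is against the table's +x side, with their −y faces flush. The bookshelf is on top of the table.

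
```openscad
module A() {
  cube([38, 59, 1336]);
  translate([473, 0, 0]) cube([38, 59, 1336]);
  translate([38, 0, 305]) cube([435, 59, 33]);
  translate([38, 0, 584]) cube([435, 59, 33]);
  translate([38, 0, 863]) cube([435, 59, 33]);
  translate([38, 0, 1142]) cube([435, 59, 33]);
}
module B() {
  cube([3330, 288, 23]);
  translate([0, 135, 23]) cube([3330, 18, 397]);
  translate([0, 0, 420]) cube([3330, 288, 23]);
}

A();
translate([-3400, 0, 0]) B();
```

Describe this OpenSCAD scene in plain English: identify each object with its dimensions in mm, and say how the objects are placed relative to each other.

A is a straight ladder. Two 38×59 mm vertical rails, 1336 mm tall, stand 511 mm apart (outside-to-outside) with their front faces coplanar on the −y side. 4 rungs, each 59 mm deep and 33 mm tall, span between the inner faces of the rails, front faces flush with the rails. The lowest rung's underside is at z = 305 mm and rungs are spaced 279 mm apart (underside to underside).

B is an I-beam lying along x, 3330 mm long. Overall section height 443 mm. Two flanges 288 mm wide (y) and 23 mm thick, one on the floor and one at the top; a web 18 mm thick runs between them, centred on the flange width.

The I-beam is on the floor beside the ladder on its −x side.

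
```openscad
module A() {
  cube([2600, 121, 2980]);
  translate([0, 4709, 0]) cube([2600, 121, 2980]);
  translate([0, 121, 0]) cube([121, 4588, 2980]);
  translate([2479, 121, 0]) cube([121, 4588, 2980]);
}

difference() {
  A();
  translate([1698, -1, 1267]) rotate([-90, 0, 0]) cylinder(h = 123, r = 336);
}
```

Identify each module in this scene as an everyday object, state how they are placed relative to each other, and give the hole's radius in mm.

The subtracted cylinder has r = 336 mm.

A is a house frame. The house frame has a circular hole through its front wall. The hole's radius is 336 mm.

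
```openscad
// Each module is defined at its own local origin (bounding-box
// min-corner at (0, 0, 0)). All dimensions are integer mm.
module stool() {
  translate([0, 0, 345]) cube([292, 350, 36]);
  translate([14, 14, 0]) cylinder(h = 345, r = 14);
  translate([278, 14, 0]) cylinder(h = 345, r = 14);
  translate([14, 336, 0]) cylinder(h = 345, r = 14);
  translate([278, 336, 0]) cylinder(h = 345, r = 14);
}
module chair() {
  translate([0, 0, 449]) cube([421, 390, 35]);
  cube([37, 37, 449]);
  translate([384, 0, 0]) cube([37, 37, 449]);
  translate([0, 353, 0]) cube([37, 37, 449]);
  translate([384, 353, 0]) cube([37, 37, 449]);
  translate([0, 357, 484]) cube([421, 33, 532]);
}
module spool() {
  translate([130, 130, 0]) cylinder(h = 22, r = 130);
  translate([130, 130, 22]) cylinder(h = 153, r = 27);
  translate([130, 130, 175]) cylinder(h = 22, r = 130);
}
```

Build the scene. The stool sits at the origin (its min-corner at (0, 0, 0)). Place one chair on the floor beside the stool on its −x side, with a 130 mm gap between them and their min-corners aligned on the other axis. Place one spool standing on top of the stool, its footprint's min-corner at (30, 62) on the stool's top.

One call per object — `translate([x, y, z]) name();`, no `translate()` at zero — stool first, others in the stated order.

stool();
translate([-551, 0, 0]) chair();
translate([30, 62, 381]) spool();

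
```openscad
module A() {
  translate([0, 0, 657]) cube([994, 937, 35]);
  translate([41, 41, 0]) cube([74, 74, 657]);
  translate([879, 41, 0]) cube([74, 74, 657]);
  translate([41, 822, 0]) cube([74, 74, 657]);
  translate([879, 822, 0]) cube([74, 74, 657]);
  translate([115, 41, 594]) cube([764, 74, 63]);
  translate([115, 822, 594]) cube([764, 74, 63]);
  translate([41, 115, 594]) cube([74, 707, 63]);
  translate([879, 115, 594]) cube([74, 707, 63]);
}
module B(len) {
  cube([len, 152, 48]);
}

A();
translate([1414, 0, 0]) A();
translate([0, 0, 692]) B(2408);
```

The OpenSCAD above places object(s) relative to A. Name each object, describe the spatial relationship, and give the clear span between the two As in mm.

A is a table. B is a beam. A beam spans the tops of two tables. The clear span between the two tables is 420 mm.

Second table starts at x = 1414; first ends at x = 994; clear span = 1414 − 994 = 420 mm.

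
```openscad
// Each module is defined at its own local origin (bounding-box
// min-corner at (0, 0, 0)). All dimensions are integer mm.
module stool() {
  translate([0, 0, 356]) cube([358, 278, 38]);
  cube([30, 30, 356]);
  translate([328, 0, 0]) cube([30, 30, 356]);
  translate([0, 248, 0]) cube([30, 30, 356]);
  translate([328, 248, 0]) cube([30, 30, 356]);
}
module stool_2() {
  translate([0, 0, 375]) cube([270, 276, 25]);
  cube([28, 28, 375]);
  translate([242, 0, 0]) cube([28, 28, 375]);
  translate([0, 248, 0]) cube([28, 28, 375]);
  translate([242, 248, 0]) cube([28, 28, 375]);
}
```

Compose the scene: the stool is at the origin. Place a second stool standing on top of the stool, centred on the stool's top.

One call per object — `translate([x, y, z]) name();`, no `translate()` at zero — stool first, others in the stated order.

stool();
translate([44, 1, 394]) stool_2();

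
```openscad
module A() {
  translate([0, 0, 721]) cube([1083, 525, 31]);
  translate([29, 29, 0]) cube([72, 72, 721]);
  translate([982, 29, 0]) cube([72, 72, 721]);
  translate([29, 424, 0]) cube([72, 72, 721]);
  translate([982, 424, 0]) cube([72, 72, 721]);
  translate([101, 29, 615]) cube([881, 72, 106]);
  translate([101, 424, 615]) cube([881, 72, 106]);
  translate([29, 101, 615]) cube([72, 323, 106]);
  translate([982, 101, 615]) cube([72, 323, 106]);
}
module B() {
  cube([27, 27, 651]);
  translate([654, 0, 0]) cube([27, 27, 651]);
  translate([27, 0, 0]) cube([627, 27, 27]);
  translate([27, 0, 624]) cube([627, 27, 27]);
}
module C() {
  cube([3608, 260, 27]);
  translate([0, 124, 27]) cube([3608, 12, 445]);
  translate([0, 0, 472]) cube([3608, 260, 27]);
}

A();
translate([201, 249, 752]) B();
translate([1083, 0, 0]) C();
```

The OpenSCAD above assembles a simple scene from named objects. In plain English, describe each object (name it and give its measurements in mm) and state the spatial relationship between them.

A is a rectangular dining table. The top is 1083×525×31 mm with its upper surface at z = 752 mm. It stands on four 72×72 mm square legs, each inset 29 mm from the nearest pair of top edges, running from the floor to the underside of the top. Four apron rails, 72 mm thick and 106 mm tall, run between adjacent legs with their top edges flush with the underside of the top and their outer faces flush with the legs' outer faces.

B is a picture frame with a 627×597 mm rectangular opening (x by z) and a uniform 27 mm border on every side. Frame depth is 27 mm along y. It is built from two vertical stiles running the full outside height and two horizontal rails spanning the gap between the stiles.

C is an I-beam lying along x, 3608 mm long. Overall section height 499 mm. Two flanges 260 mm wide (y) and 27 mm thick, one on the floor and one at the top; a web 12 mm thick runs between them, centred on the flange width.

The picture frame is on top of the table, centred. The I-beam is against the table's +x side, with their −y faces flush.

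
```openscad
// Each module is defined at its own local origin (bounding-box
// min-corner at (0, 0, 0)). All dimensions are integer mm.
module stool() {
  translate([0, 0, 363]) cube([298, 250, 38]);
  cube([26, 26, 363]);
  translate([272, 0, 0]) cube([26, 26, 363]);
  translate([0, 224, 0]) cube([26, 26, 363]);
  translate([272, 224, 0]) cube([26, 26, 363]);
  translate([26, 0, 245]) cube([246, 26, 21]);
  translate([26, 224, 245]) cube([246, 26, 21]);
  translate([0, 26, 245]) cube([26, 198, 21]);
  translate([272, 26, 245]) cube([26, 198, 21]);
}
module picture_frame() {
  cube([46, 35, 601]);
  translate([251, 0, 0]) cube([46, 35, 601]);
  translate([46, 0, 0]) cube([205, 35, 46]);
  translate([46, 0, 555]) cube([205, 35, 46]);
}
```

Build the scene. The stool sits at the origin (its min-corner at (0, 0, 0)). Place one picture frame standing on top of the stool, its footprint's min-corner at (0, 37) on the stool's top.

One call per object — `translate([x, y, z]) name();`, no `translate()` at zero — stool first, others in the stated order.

stool();
translate([0, 37, 401]) picture_frame();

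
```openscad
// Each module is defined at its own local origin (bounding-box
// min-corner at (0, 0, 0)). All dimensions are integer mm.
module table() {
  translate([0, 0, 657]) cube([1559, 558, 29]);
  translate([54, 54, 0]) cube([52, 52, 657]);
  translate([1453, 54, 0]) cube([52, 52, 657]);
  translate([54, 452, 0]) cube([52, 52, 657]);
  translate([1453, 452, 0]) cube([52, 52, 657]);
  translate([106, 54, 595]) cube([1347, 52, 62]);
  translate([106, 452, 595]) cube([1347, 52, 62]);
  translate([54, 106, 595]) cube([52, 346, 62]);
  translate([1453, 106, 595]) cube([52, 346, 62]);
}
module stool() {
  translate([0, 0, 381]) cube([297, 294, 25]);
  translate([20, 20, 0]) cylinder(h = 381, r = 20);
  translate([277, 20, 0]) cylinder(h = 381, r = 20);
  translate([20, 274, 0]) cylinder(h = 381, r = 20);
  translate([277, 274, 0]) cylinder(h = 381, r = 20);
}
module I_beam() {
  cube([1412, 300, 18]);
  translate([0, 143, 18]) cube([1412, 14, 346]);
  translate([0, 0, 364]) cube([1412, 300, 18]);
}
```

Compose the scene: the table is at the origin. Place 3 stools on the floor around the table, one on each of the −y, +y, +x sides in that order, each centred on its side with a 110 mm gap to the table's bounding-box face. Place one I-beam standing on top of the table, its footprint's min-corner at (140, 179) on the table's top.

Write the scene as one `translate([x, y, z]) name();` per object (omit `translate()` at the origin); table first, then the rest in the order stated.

table();
translate([631, -404, 0]) stool();
translate([631, 668, 0]) stool();
translate([1669, 132, 0]) stool();
translate([140, 179, 686]) I_beam();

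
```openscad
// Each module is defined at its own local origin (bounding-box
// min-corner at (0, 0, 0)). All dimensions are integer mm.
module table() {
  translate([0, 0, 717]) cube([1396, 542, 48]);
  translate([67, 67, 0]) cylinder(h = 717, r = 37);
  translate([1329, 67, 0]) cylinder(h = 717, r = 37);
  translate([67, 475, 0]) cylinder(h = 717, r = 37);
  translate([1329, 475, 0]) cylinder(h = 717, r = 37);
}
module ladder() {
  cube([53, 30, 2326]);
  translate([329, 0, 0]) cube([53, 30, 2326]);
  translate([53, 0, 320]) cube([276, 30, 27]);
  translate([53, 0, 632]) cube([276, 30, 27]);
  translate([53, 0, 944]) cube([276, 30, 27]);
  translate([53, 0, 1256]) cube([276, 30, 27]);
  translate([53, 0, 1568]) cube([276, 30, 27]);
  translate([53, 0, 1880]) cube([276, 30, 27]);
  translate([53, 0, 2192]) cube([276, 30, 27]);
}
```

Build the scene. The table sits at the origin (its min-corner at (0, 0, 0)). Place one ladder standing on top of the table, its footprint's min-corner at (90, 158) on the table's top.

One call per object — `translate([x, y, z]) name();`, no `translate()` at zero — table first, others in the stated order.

table();
translate([90, 158, 765]) ladder();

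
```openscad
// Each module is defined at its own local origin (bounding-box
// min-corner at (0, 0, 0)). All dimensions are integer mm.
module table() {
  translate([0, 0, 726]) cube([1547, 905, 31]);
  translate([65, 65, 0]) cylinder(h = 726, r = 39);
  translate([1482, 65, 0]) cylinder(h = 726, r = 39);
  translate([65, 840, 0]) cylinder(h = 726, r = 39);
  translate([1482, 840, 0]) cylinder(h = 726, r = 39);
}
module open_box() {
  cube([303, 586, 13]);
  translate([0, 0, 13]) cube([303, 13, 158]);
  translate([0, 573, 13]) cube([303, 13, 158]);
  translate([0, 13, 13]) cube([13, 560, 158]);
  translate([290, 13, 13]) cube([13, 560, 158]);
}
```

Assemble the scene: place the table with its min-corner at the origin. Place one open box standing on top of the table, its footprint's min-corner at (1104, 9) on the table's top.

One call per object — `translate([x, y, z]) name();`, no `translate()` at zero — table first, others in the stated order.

table();
translate([1104, 9, 757]) open_box();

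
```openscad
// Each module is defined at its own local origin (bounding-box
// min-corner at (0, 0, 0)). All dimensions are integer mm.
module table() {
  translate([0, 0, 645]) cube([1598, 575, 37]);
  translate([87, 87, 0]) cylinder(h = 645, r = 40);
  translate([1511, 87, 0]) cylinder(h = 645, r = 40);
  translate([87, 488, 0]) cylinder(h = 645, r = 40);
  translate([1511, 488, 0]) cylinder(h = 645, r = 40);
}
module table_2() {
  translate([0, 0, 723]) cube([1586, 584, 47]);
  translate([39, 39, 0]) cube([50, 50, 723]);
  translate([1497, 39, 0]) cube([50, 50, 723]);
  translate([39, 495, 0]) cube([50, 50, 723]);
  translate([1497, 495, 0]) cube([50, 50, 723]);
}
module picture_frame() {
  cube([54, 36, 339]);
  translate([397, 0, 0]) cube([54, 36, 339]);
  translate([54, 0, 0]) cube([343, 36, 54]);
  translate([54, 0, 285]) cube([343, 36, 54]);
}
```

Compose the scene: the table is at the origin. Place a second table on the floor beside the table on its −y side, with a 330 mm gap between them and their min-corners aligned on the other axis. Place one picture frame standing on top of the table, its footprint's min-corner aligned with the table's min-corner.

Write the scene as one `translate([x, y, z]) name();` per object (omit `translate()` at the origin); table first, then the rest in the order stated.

table();
translate([0, -914, 0]) table_2();
translate([0, 0, 682]) picture_frame();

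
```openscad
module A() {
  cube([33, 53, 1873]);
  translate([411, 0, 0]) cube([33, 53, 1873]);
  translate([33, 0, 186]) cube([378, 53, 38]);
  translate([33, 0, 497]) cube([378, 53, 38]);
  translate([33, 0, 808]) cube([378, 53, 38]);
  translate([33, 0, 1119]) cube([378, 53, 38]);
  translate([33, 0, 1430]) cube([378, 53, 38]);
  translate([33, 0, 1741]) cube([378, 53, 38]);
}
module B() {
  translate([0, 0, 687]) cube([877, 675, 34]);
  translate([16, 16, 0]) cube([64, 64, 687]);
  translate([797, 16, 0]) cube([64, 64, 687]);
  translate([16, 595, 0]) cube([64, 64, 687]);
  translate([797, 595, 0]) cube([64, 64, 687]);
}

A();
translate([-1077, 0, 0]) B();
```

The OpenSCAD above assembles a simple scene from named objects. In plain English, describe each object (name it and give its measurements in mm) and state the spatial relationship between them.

A is a wooden ladder with two side rails of 33×53 mm section and 1873 mm height, set 444 mm apart overall. Between them run 6 rectangular rungs (53 mm deep, 38 mm thick), front faces flush with the rails' −y face. The bottom of the first rung is 186 mm above the floor and each subsequent rung is 311 mm higher than the one below.

B is a rectangular dining table. The top is 877×675×34 mm with its upper surface at z = 721 mm. It stands on four 64×64 mm square legs, each inset 16 mm from the nearest pair of top edges, running from the floor to the underside of the top.

The table is on the floor beside the ladder on its −x side.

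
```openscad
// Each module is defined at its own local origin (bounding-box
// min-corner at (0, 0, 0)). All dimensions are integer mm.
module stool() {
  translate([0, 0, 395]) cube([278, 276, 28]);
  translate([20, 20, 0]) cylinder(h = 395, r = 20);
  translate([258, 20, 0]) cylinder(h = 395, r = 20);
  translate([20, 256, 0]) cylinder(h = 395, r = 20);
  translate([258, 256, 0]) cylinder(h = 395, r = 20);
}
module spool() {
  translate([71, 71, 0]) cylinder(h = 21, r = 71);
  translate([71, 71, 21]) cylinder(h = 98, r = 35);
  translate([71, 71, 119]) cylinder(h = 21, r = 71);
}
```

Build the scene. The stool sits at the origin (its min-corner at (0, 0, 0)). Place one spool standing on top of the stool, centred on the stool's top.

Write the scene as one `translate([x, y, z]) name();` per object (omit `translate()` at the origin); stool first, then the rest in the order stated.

stool();
translate([68, 67, 423]) spool();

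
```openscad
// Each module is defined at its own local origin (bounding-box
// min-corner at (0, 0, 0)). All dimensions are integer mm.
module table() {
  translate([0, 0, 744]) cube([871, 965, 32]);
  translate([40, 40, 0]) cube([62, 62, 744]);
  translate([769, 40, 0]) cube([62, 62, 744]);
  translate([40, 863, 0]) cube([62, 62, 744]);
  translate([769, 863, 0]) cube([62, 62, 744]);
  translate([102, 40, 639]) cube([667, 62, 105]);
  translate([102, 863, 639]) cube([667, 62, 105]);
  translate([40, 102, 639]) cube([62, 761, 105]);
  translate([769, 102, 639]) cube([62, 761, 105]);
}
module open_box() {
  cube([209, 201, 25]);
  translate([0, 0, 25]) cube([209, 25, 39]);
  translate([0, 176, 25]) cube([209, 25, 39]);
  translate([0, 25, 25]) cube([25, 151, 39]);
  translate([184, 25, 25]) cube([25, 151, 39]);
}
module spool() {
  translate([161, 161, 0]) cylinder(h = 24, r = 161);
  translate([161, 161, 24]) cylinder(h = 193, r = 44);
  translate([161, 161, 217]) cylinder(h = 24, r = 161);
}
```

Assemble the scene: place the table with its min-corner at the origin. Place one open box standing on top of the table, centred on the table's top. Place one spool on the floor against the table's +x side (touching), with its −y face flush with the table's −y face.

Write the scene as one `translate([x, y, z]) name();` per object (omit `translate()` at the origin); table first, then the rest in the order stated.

table();
translate([331, 382, 776]) open_box();
translate([871, 0, 0]) spool();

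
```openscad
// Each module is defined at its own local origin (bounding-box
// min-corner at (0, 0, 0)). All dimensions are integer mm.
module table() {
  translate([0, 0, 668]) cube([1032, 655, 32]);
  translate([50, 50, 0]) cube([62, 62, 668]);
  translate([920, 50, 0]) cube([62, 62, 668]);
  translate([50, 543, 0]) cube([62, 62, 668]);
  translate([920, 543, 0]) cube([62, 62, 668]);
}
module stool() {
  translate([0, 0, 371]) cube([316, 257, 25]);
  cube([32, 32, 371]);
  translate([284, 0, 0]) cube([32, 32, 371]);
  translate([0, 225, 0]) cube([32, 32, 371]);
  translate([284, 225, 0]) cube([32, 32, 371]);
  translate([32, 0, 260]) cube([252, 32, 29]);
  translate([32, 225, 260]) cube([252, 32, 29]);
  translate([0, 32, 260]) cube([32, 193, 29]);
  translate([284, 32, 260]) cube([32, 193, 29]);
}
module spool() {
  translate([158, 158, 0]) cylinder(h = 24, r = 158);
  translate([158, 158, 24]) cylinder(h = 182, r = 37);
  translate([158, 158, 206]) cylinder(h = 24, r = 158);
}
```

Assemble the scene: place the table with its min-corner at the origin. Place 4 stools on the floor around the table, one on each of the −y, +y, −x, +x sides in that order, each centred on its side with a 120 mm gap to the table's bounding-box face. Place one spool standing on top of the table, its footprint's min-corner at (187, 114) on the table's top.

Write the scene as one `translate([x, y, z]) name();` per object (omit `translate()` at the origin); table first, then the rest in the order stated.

table();
translate([358, -377, 0]) stool();
translate([358, 775, 0]) stool();
translate([-436, 199, 0]) stool();
translate([1152, 199, 0]) stool();
translate([187, 114, 700]) spool();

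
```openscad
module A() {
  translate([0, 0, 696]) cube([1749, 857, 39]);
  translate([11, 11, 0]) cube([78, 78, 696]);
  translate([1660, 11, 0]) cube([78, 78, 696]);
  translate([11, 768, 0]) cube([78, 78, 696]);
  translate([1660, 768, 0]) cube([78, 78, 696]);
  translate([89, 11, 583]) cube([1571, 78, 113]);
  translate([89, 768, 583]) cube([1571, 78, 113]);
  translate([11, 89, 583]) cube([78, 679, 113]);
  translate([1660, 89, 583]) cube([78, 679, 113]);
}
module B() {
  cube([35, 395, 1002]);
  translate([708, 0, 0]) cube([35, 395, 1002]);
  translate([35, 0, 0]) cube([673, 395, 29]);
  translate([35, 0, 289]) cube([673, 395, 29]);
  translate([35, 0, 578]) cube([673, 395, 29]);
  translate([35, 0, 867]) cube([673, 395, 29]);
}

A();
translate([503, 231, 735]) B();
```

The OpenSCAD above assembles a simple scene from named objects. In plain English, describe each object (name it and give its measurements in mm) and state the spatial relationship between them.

A is a rectangular dining table. The top is 1749×857×39 mm with its upper surface at z = 735 mm. It stands on four 78×78 mm square legs, each inset 11 mm from the nearest pair of top edges, running from the floor to the underside of the top. Four apron rails, 78 mm thick and 113 mm tall, run between adjacent legs with their top edges flush with the underside of the top and their outer faces flush with the legs' outer faces.

B is an open bookshelf. Two side panels, each 35 mm thick, 395 mm deep and 1002 mm tall, stand 743 mm apart (outside-to-outside). Between them sit 4 shelves, each 29 mm thick and 395 mm deep, spanning the full gap between the sides. The bottom shelf rests on the floor (its underside at z = 0) and the clear gap between one shelf's top and the next shelf's underside is 260 mm.

The bookshelf is on top of the table, centred.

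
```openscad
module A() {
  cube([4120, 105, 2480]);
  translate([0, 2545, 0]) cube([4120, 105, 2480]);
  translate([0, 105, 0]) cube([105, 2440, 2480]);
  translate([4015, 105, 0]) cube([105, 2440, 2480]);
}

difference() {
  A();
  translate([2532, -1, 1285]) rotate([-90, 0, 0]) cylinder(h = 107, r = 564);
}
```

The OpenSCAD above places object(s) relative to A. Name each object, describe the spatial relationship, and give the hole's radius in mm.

The subtracted cylinder has r = 564 mm.

A is a house frame. The house frame has a circular hole through its front wall. The hole's radius is 564 mm.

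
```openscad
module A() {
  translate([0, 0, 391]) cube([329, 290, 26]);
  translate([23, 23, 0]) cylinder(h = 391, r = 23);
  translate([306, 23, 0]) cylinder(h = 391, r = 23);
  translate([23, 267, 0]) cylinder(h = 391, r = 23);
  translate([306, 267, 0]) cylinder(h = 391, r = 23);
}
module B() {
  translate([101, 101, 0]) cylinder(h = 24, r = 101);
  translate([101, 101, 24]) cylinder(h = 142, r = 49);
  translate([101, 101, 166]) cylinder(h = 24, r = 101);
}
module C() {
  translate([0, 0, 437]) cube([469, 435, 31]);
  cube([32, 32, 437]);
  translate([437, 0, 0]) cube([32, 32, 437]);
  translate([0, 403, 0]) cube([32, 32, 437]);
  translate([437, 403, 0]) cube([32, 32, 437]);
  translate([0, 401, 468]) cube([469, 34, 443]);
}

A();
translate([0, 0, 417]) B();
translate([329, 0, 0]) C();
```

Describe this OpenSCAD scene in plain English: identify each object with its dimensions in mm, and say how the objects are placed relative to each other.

A is a simple wooden stool: a rectangular seat 329 mm (x) by 290 mm (y), 26 mm thick, top face at z = 417 mm, on four round legs, each 46 mm in diameter. The legs rest on z = 0, each leg's axis is inset half a diameter from the nearest pair of seat edges (so the leg's bounding box is flush with the corner).

B is a spool: two coaxial disc flanges of radius 101 mm and thickness 24 mm, joined by a core cylinder of radius 49 mm and height 142 mm. The lower flange rests on z = 0 and the three cylinders share a vertical axis.

C is a chair. The seat is a 469×435×31 mm slab with its top at z = 468 mm, on four 32×32 mm corner legs (flush with the seat edges, standing on z = 0). A flat backrest 34 mm thick, 443 mm tall, spans the full seat width and rises from the seat top along its +y edge, rear face flush with the rear of the seat.

The spool is on top of the stool. The chair is against the stool's +x side, with their −y faces flush.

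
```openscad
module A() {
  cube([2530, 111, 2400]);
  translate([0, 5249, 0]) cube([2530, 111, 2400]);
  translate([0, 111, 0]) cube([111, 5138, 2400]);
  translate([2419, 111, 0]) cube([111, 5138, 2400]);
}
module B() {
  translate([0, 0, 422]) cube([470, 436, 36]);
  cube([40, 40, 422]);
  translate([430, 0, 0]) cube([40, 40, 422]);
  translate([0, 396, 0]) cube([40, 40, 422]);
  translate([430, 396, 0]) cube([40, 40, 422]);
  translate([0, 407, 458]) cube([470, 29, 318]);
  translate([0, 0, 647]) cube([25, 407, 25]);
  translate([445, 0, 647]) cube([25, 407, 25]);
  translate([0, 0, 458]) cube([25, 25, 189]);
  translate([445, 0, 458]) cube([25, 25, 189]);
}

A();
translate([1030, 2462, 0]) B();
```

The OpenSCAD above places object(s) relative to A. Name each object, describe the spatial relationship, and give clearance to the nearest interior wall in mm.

Clearances: x = 919, y = 2351; minimum 919 mm.

A is a house frame. B is a chair. The chair sits inside the house frame, centred. The clearance to the nearest interior wall is 919 mm.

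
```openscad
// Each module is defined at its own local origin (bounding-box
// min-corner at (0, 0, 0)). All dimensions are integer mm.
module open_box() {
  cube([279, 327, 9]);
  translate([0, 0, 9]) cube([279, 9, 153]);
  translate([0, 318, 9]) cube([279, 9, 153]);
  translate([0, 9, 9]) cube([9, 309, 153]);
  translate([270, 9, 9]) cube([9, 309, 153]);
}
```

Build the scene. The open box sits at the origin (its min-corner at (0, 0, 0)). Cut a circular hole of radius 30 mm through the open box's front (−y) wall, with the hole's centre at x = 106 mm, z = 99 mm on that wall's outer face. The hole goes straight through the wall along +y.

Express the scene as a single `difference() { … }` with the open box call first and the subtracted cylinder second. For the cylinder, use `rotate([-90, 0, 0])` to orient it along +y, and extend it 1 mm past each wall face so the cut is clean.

difference() {
  open_box();
  translate([106, -1, 99]) rotate([-90, 0, 0]) cylinder(h = 11, r = 30);
}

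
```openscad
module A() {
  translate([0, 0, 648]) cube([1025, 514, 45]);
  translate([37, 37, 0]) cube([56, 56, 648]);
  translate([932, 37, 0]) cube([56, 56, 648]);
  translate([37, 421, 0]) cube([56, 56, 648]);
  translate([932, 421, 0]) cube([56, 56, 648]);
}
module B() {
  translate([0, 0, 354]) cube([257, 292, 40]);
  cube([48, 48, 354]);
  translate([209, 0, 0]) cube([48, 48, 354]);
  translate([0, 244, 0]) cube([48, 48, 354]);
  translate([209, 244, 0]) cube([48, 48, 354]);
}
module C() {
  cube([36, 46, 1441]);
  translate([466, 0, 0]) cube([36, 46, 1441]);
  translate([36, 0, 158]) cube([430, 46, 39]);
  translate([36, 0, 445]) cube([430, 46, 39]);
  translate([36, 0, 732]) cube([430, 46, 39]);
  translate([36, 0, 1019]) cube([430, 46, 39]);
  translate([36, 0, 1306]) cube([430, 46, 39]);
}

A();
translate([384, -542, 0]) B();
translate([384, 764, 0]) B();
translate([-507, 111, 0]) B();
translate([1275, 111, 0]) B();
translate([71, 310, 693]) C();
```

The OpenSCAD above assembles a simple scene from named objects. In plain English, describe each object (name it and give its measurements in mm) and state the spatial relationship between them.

A is a table with a 1025×514 mm rectangular top, 45 mm thick, top surface at z = 693 mm, supported by four 56×56 mm square legs, each inset 37 mm from the nearest pair of top edges, running from the floor.

B is a four-legged stool. The seat is a 257×292×40 mm slab whose top surface is at z = 394 mm; four square legs, each 48×48 mm in cross-section, run from the floor (z = 0) to the underside of the seat, each flush with a corner of the seat.

C is a wooden ladder with two side rails of 36×46 mm section and 1441 mm height, set 502 mm apart overall. Between them run 5 rectangular rungs (46 mm deep, 39 mm thick), front faces flush with the rails' −y face. The bottom of the first rung is 158 mm above the floor and each subsequent rung is 287 mm higher than the one below.

Four stools sit around the table at the −y, +y, −x, +x sides. The ladder is on top of the table.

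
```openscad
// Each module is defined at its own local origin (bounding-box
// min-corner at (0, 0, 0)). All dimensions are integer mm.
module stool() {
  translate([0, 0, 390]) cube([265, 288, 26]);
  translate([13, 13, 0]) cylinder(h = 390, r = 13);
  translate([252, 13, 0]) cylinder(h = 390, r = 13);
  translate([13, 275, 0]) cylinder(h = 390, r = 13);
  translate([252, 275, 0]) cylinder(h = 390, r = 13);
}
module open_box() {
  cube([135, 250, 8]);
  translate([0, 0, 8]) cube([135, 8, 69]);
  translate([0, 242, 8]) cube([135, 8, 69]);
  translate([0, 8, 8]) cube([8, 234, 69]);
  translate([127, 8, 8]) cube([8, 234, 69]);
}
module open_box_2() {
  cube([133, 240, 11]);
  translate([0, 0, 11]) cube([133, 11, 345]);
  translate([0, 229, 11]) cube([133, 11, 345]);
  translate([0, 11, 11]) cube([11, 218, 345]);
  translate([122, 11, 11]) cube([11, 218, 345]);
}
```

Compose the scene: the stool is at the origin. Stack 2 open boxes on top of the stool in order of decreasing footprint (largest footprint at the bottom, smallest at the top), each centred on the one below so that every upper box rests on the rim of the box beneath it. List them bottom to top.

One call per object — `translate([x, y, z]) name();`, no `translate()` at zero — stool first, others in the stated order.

stool();
translate([65, 19, 416]) open_box();
translate([66, 24, 493]) open_box_2();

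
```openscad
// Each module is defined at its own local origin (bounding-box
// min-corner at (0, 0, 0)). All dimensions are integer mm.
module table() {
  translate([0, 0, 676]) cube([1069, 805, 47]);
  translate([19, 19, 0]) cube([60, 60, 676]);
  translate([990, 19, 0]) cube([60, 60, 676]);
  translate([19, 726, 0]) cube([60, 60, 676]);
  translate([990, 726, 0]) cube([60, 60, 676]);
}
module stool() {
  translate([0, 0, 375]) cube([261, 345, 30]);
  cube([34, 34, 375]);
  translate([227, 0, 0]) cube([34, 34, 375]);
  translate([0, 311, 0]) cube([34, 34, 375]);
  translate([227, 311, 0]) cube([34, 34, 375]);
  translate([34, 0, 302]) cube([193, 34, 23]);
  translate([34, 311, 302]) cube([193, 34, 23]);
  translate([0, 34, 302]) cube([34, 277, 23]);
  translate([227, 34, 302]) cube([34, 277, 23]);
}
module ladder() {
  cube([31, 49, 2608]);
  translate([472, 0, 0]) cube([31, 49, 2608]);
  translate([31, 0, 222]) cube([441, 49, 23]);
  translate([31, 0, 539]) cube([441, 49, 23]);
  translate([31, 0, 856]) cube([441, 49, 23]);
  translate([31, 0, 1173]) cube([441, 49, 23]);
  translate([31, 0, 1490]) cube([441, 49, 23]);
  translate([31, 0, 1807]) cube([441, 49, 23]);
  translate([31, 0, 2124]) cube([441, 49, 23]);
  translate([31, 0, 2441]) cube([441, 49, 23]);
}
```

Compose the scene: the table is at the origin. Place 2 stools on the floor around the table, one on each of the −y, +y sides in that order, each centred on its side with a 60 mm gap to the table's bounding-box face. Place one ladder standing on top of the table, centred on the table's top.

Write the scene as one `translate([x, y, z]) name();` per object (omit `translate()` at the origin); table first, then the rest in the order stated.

table();
translate([404, -405, 0]) stool();
translate([404, 865, 0]) stool();
translate([283, 378, 723]) ladder();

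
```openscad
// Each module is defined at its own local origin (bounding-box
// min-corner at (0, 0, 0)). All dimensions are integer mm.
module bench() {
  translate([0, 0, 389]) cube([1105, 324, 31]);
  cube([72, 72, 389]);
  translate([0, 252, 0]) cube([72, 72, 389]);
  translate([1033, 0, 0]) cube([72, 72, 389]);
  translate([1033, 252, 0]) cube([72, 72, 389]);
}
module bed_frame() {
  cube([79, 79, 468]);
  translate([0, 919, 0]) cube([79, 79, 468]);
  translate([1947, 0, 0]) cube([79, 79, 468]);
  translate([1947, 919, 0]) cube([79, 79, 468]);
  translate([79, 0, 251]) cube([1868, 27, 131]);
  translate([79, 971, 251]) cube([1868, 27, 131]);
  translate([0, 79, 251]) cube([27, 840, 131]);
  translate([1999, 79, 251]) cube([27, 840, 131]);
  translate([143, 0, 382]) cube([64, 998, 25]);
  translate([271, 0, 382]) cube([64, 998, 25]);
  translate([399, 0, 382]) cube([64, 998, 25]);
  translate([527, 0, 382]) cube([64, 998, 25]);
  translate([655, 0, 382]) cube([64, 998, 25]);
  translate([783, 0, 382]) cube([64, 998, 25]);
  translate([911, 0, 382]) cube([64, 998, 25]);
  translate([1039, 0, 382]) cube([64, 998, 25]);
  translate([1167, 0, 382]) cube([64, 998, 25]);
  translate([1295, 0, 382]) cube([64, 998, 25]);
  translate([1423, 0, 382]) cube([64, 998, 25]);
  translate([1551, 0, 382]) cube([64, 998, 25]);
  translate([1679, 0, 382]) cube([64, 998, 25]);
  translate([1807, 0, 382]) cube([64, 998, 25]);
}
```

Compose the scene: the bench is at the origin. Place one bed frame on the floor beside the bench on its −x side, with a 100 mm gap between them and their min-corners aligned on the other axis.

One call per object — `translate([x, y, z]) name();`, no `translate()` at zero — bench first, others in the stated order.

bench();
translate([-2126, 0, 0]) bed_frame();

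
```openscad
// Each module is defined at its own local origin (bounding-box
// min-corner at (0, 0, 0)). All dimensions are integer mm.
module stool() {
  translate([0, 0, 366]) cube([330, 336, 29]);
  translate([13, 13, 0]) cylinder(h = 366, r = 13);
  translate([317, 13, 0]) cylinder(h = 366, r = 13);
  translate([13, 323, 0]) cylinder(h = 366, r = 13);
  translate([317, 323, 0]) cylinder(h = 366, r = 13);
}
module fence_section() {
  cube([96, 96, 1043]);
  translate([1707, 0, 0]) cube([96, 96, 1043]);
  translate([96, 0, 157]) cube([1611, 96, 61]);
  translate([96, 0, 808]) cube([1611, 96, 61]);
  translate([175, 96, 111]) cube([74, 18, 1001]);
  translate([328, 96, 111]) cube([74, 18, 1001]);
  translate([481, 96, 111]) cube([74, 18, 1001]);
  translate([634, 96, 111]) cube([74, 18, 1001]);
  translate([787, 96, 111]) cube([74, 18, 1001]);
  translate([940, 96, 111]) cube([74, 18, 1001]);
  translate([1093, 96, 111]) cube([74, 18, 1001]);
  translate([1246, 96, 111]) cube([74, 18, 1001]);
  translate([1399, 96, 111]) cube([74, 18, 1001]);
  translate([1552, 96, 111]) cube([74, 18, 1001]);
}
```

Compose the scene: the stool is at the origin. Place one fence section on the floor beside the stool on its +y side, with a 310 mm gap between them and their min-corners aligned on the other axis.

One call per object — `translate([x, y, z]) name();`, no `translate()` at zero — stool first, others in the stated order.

stool();
translate([0, 646, 0]) fence_section();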